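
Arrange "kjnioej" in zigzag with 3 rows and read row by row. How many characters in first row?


Zigzag "kjnioej" into 3 rows:
Placing characters:
  'k' => row 0
  'j' => row 1
  'n' => row 2
  'i' => row 1
  'o' => row 0
  'e' => row 1
  'j' => row 2
Rows:
  Row 0: "ko"
  Row 1: "jie"
  Row 2: "nj"
First row length: 2

2


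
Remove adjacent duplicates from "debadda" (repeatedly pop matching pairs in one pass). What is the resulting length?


Input: debadda
Stack-based adjacent duplicate removal:
  Read 'd': push. Stack: d
  Read 'e': push. Stack: de
  Read 'b': push. Stack: deb
  Read 'a': push. Stack: deba
  Read 'd': push. Stack: debad
  Read 'd': matches stack top 'd' => pop. Stack: deba
  Read 'a': matches stack top 'a' => pop. Stack: deb
Final stack: "deb" (length 3)

3


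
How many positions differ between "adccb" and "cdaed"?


Comparing "adccb" and "cdaed" position by position:
  Position 0: 'a' vs 'c' => DIFFER
  Position 1: 'd' vs 'd' => same
  Position 2: 'c' vs 'a' => DIFFER
  Position 3: 'c' vs 'e' => DIFFER
  Position 4: 'b' vs 'd' => DIFFER
Positions that differ: 4

4


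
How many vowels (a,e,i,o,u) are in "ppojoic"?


Input: ppojoic
Checking each character:
  'p' at position 0: consonant
  'p' at position 1: consonant
  'o' at position 2: vowel (running total: 1)
  'j' at position 3: consonant
  'o' at position 4: vowel (running total: 2)
  'i' at position 5: vowel (running total: 3)
  'c' at position 6: consonant
Total vowels: 3

3


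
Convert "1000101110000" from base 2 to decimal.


Input: "1000101110000" in base 2
Positional expansion:
  Digit '1' (value 1) x 2^12 = 4096
  Digit '0' (value 0) x 2^11 = 0
  Digit '0' (value 0) x 2^10 = 0
  Digit '0' (value 0) x 2^9 = 0
  Digit '1' (value 1) x 2^8 = 256
  Digit '0' (value 0) x 2^7 = 0
  Digit '1' (value 1) x 2^6 = 64
  Digit '1' (value 1) x 2^5 = 32
  Digit '1' (value 1) x 2^4 = 16
  Digit '0' (value 0) x 2^3 = 0
  Digit '0' (value 0) x 2^2 = 0
  Digit '0' (value 0) x 2^1 = 0
  Digit '0' (value 0) x 2^0 = 0
Sum = 4464

4464


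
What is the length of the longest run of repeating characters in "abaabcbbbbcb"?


Input: "abaabcbbbbcb"
Scanning for longest run:
  Position 1 ('b'): new char, reset run to 1
  Position 2 ('a'): new char, reset run to 1
  Position 3 ('a'): continues run of 'a', length=2
  Position 4 ('b'): new char, reset run to 1
  Position 5 ('c'): new char, reset run to 1
  Position 6 ('b'): new char, reset run to 1
  Position 7 ('b'): continues run of 'b', length=2
  Position 8 ('b'): continues run of 'b', length=3
  Position 9 ('b'): continues run of 'b', length=4
  Position 10 ('c'): new char, reset run to 1
  Position 11 ('b'): new char, reset run to 1
Longest run: 'b' with length 4

4


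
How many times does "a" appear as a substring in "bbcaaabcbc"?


Searching for "a" in "bbcaaabcbc"
Scanning each position:
  Position 0: "b" => no
  Position 1: "b" => no
  Position 2: "c" => no
  Position 3: "a" => MATCH
  Position 4: "a" => MATCH
  Position 5: "a" => MATCH
  Position 6: "b" => no
  Position 7: "c" => no
  Position 8: "b" => no
  Position 9: "c" => no
Total occurrences: 3

3


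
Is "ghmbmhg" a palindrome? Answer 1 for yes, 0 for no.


Input: ghmbmhg
Reversed: ghmbmhg
  Compare pos 0 ('g') with pos 6 ('g'): match
  Compare pos 1 ('h') with pos 5 ('h'): match
  Compare pos 2 ('m') with pos 4 ('m'): match
Result: palindrome

1


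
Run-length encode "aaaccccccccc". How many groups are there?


Input: aaaccccccccc
Scanning for consecutive runs:
  Group 1: 'a' x 3 (positions 0-2)
  Group 2: 'c' x 9 (positions 3-11)
Total groups: 2

2


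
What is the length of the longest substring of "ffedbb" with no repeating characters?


Input: "ffedbb"
Sliding window (track last position of each char):
  Position 0 ('f'): window [0,0] length 1 -- new best
  Position 1 ('f'): repeat (last at 0), move window start to 1
  Position 1 ('f'): window [1,1] length 1
  Position 2 ('e'): window [1,2] length 2 -- new best
  Position 3 ('d'): window [1,3] length 3 -- new best
  Position 4 ('b'): window [1,4] length 4 -- new best
  Position 5 ('b'): repeat (last at 4), move window start to 5
  Position 5 ('b'): window [5,5] length 1
Longest substring with no repeats: "fedb" with length 4

4


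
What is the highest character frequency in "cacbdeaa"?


Input: cacbdeaa
Character counts:
  'a': 3
  'b': 1
  'c': 2
  'd': 1
  'e': 1
Maximum frequency: 3

3


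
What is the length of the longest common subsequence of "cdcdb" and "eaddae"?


LCS of "cdcdb" and "eaddae"
DP table:
           e    a    d    d    a    e
      0    0    0    0    0    0    0
  c   0    0    0    0    0    0    0
  d   0    0    0    1    1    1    1
  c   0    0    0    1    1    1    1
  d   0    0    0    1    2    2    2
  b   0    0    0    1    2    2    2
LCS length = dp[5][6] = 2

2


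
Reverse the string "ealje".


Input: ealje
Reading characters right to left:
  Position 4: 'e'
  Position 3: 'j'
  Position 2: 'l'
  Position 1: 'a'
  Position 0: 'e'
Reversed: ejlae

ejlae


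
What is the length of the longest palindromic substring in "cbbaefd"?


Input: "cbbaefd"
Checking substrings for palindromes:
  [1:3] "bb" (len 2) => palindrome
Longest palindromic substring: "bb" with length 2

2


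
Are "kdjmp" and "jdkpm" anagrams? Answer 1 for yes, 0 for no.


Strings: "kdjmp", "jdkpm"
Sorted first:  djkmp
Sorted second: djkmp
Sorted forms match => anagrams

1


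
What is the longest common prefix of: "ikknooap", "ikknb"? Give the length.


Words: ikknooap, ikknb
  Position 0: all 'i' => match
  Position 1: all 'k' => match
  Position 2: all 'k' => match
  Position 3: all 'n' => match
  Position 4: ('o', 'b') => mismatch, stop
LCP = "ikkn" (length 4)

4


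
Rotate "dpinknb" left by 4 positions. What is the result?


Input: "dpinknb", rotate left by 4
First 4 characters: "dpin"
Remaining characters: "knb"
Concatenate remaining + first: "knb" + "dpin" = "knbdpin"

knbdpin


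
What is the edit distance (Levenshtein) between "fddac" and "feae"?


Computing edit distance: "fddac" -> "feae"
DP table:
           f    e    a    e
      0    1    2    3    4
  f   1    0    1    2    3
  d   2    1    1    2    3
  d   3    2    2    2    3
  a   4    3    3    2    3
  c   5    4    4    3    3
Edit distance = dp[5][4] = 3

3


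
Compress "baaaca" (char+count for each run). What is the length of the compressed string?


Input: baaaca
Runs:
  'b' x 1 => "b1"
  'a' x 3 => "a3"
  'c' x 1 => "c1"
  'a' x 1 => "a1"
Compressed: "b1a3c1a1"
Compressed length: 8

8


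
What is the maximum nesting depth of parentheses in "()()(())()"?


Input: "()()(())()"
Tracking depth:
  Position 0 '(': depth becomes 1
  Position 1 ')': depth becomes 0
  Position 2 '(': depth becomes 1
  Position 3 ')': depth becomes 0
  Position 4 '(': depth becomes 1
  Position 5 '(': depth becomes 2
  Position 6 ')': depth becomes 1
  Position 7 ')': depth becomes 0
  Position 8 '(': depth becomes 1
  Position 9 ')': depth becomes 0
Maximum depth reached: 2

2


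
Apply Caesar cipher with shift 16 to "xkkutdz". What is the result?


Caesar cipher: shift "xkkutdz" by 16
  'x' (pos 23) + 16 = pos 13 = 'n'
  'k' (pos 10) + 16 = pos 0 = 'a'
  'k' (pos 10) + 16 = pos 0 = 'a'
  'u' (pos 20) + 16 = pos 10 = 'k'
  't' (pos 19) + 16 = pos 9 = 'j'
  'd' (pos 3) + 16 = pos 19 = 't'
  'z' (pos 25) + 16 = pos 15 = 'p'
Result: naakjtp

naakjtp


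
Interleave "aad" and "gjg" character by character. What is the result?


Interleaving "aad" and "gjg":
  Position 0: 'a' from first, 'g' from second => "ag"
  Position 1: 'a' from first, 'j' from second => "aj"
  Position 2: 'd' from first, 'g' from second => "dg"
Result: agajdg

agajdg


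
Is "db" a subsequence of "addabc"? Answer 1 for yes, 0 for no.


Check if "db" is a subsequence of "addabc"
Greedy scan:
  Position 0 ('a'): no match needed
  Position 1 ('d'): matches sub[0] = 'd'
  Position 2 ('d'): no match needed
  Position 3 ('a'): no match needed
  Position 4 ('b'): matches sub[1] = 'b'
  Position 5 ('c'): no match needed
All 2 characters matched => is a subsequence

1


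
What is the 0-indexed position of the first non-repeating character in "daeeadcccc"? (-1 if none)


Input: daeeadcccc
Character frequencies:
  'a': 2
  'c': 4
  'd': 2
  'e': 2
Scanning left to right for freq == 1:
  Position 0 ('d'): freq=2, skip
  Position 1 ('a'): freq=2, skip
  Position 2 ('e'): freq=2, skip
  Position 3 ('e'): freq=2, skip
  Position 4 ('a'): freq=2, skip
  Position 5 ('d'): freq=2, skip
  Position 6 ('c'): freq=4, skip
  Position 7 ('c'): freq=4, skip
  Position 8 ('c'): freq=4, skip
  Position 9 ('c'): freq=4, skip
  No unique character found => answer = -1

-1


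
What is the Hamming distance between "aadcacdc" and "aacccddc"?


Comparing "aadcacdc" and "aacccddc" position by position:
  Position 0: 'a' vs 'a' => same
  Position 1: 'a' vs 'a' => same
  Position 2: 'd' vs 'c' => differ
  Position 3: 'c' vs 'c' => same
  Position 4: 'a' vs 'c' => differ
  Position 5: 'c' vs 'd' => differ
  Position 6: 'd' vs 'd' => same
  Position 7: 'c' vs 'c' => same
Total differences (Hamming distance): 3

3


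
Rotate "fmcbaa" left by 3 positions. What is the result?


Input: "fmcbaa", rotate left by 3
First 3 characters: "fmc"
Remaining characters: "baa"
Concatenate remaining + first: "baa" + "fmc" = "baafmc"

baafmc


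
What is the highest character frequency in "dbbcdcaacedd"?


Input: dbbcdcaacedd
Character counts:
  'a': 2
  'b': 2
  'c': 3
  'd': 4
  'e': 1
Maximum frequency: 4

4


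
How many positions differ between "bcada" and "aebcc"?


Comparing "bcada" and "aebcc" position by position:
  Position 0: 'b' vs 'a' => DIFFER
  Position 1: 'c' vs 'e' => DIFFER
  Position 2: 'a' vs 'b' => DIFFER
  Position 3: 'd' vs 'c' => DIFFER
  Position 4: 'a' vs 'c' => DIFFER
Positions that differ: 5

5


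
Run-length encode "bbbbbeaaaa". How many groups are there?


Input: bbbbbeaaaa
Scanning for consecutive runs:
  Group 1: 'b' x 5 (positions 0-4)
  Group 2: 'e' x 1 (positions 5-5)
  Group 3: 'a' x 4 (positions 6-9)
Total groups: 3

3


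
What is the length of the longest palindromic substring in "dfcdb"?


Input: "dfcdb"
Checking substrings for palindromes:
  No multi-char palindromic substrings found
Longest palindromic substring: "d" with length 1

1


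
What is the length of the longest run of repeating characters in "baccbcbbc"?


Input: "baccbcbbc"
Scanning for longest run:
  Position 1 ('a'): new char, reset run to 1
  Position 2 ('c'): new char, reset run to 1
  Position 3 ('c'): continues run of 'c', length=2
  Position 4 ('b'): new char, reset run to 1
  Position 5 ('c'): new char, reset run to 1
  Position 6 ('b'): new char, reset run to 1
  Position 7 ('b'): continues run of 'b', length=2
  Position 8 ('c'): new char, reset run to 1
Longest run: 'c' with length 2

2


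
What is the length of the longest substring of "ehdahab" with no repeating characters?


Input: "ehdahab"
Sliding window (track last position of each char):
  Position 0 ('e'): window [0,0] length 1 -- new best
  Position 1 ('h'): window [0,1] length 2 -- new best
  Position 2 ('d'): window [0,2] length 3 -- new best
  Position 3 ('a'): window [0,3] length 4 -- new best
  Position 4 ('h'): repeat (last at 1), move window start to 2
  Position 4 ('h'): window [2,4] length 3
  Position 5 ('a'): repeat (last at 3), move window start to 4
  Position 5 ('a'): window [4,5] length 2
  Position 6 ('b'): window [4,6] length 3
Longest substring with no repeats: "ehda" with length 4

4


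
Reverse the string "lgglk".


Input: lgglk
Reading characters right to left:
  Position 4: 'k'
  Position 3: 'l'
  Position 2: 'g'
  Position 1: 'g'
  Position 0: 'l'
Reversed: klggl

klggl


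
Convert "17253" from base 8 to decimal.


Input: "17253" in base 8
Positional expansion:
  Digit '1' (value 1) x 8^4 = 4096
  Digit '7' (value 7) x 8^3 = 3584
  Digit '2' (value 2) x 8^2 = 128
  Digit '5' (value 5) x 8^1 = 40
  Digit '3' (value 3) x 8^0 = 3
Sum = 7851

7851


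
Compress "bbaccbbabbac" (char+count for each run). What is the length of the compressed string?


Input: bbaccbbabbac
Runs:
  'b' x 2 => "b2"
  'a' x 1 => "a1"
  'c' x 2 => "c2"
  'b' x 2 => "b2"
  'a' x 1 => "a1"
  'b' x 2 => "b2"
  'a' x 1 => "a1"
  'c' x 1 => "c1"
Compressed: "b2a1c2b2a1b2a1c1"
Compressed length: 16

16


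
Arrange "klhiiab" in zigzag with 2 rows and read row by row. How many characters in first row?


Zigzag "klhiiab" into 2 rows:
Placing characters:
  'k' => row 0
  'l' => row 1
  'h' => row 0
  'i' => row 1
  'i' => row 0
  'a' => row 1
  'b' => row 0
Rows:
  Row 0: "khib"
  Row 1: "lia"
First row length: 4

4


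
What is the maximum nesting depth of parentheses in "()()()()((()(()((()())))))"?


Input: "()()()()((()(()((()())))))"
Tracking depth:
  Position 0 '(': depth becomes 1
  Position 1 ')': depth becomes 0
  Position 2 '(': depth becomes 1
  Position 3 ')': depth becomes 0
  Position 4 '(': depth becomes 1
  Position 5 ')': depth becomes 0
  Position 6 '(': depth becomes 1
  Position 7 ')': depth becomes 0
  Position 8 '(': depth becomes 1
  Position 9 '(': depth becomes 2
  Position 10 '(': depth becomes 3
  Position 11 ')': depth becomes 2
  Position 12 '(': depth becomes 3
  Position 13 '(': depth becomes 4
  Position 14 ')': depth becomes 3
  Position 15 '(': depth becomes 4
  Position 16 '(': depth becomes 5
  Position 17 '(': depth becomes 6
  Position 18 ')': depth becomes 5
  Position 19 '(': depth becomes 6
  Position 20 ')': depth becomes 5
  Position 21 ')': depth becomes 4
  Position 22 ')': depth becomes 3
  Position 23 ')': depth becomes 2
  Position 24 ')': depth becomes 1
  Position 25 ')': depth becomes 0
Maximum depth reached: 6

6


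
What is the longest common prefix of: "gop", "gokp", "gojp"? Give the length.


Words: gop, gokp, gojp
  Position 0: all 'g' => match
  Position 1: all 'o' => match
  Position 2: ('p', 'k', 'j') => mismatch, stop
LCP = "go" (length 2)

2


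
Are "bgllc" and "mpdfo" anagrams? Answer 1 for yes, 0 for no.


Strings: "bgllc", "mpdfo"
Sorted first:  bcgll
Sorted second: dfmop
Differ at position 0: 'b' vs 'd' => not anagrams

0


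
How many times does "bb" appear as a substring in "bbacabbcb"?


Searching for "bb" in "bbacabbcb"
Scanning each position:
  Position 0: "bb" => MATCH
  Position 1: "ba" => no
  Position 2: "ac" => no
  Position 3: "ca" => no
  Position 4: "ab" => no
  Position 5: "bb" => MATCH
  Position 6: "bc" => no
  Position 7: "cb" => no
Total occurrences: 2

2


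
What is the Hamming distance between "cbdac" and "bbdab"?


Comparing "cbdac" and "bbdab" position by position:
  Position 0: 'c' vs 'b' => differ
  Position 1: 'b' vs 'b' => same
  Position 2: 'd' vs 'd' => same
  Position 3: 'a' vs 'a' => same
  Position 4: 'c' vs 'b' => differ
Total differences (Hamming distance): 2

2


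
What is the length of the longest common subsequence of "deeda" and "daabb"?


LCS of "deeda" and "daabb"
DP table:
           d    a    a    b    b
      0    0    0    0    0    0
  d   0    1    1    1    1    1
  e   0    1    1    1    1    1
  e   0    1    1    1    1    1
  d   0    1    1    1    1    1
  a   0    1    2    2    2    2
LCS length = dp[5][5] = 2

2


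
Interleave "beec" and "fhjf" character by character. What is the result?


Interleaving "beec" and "fhjf":
  Position 0: 'b' from first, 'f' from second => "bf"
  Position 1: 'e' from first, 'h' from second => "eh"
  Position 2: 'e' from first, 'j' from second => "ej"
  Position 3: 'c' from first, 'f' from second => "cf"
Result: bfehejcf

bfehejcf


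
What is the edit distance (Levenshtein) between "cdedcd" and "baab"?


Computing edit distance: "cdedcd" -> "baab"
DP table:
           b    a    a    b
      0    1    2    3    4
  c   1    1    2    3    4
  d   2    2    2    3    4
  e   3    3    3    3    4
  d   4    4    4    4    4
  c   5    5    5    5    5
  d   6    6    6    6    6
Edit distance = dp[6][4] = 6

6


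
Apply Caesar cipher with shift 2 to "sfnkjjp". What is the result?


Caesar cipher: shift "sfnkjjp" by 2
  's' (pos 18) + 2 = pos 20 = 'u'
  'f' (pos 5) + 2 = pos 7 = 'h'
  'n' (pos 13) + 2 = pos 15 = 'p'
  'k' (pos 10) + 2 = pos 12 = 'm'
  'j' (pos 9) + 2 = pos 11 = 'l'
  'j' (pos 9) + 2 = pos 11 = 'l'
  'p' (pos 15) + 2 = pos 17 = 'r'
Result: uhpmllr

uhpmllr


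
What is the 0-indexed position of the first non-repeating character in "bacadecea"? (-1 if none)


Input: bacadecea
Character frequencies:
  'a': 3
  'b': 1
  'c': 2
  'd': 1
  'e': 2
Scanning left to right for freq == 1:
  Position 0 ('b'): unique! => answer = 0

0


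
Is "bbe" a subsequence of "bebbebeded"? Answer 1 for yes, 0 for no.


Check if "bbe" is a subsequence of "bebbebeded"
Greedy scan:
  Position 0 ('b'): matches sub[0] = 'b'
  Position 1 ('e'): no match needed
  Position 2 ('b'): matches sub[1] = 'b'
  Position 3 ('b'): no match needed
  Position 4 ('e'): matches sub[2] = 'e'
  Position 5 ('b'): no match needed
  Position 6 ('e'): no match needed
  Position 7 ('d'): no match needed
  Position 8 ('e'): no match needed
  Position 9 ('d'): no match needed
All 3 characters matched => is a subsequence

1


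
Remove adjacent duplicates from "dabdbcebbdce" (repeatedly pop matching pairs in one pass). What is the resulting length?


Input: dabdbcebbdce
Stack-based adjacent duplicate removal:
  Read 'd': push. Stack: d
  Read 'a': push. Stack: da
  Read 'b': push. Stack: dab
  Read 'd': push. Stack: dabd
  Read 'b': push. Stack: dabdb
  Read 'c': push. Stack: dabdbc
  Read 'e': push. Stack: dabdbce
  Read 'b': push. Stack: dabdbceb
  Read 'b': matches stack top 'b' => pop. Stack: dabdbce
  Read 'd': push. Stack: dabdbced
  Read 'c': push. Stack: dabdbcedc
  Read 'e': push. Stack: dabdbcedce
Final stack: "dabdbcedce" (length 10)

10


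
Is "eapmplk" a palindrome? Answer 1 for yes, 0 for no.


Input: eapmplk
Reversed: klpmpae
  Compare pos 0 ('e') with pos 6 ('k'): MISMATCH
  Compare pos 1 ('a') with pos 5 ('l'): MISMATCH
  Compare pos 2 ('p') with pos 4 ('p'): match
Result: not a palindrome

0


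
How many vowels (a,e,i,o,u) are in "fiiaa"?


Input: fiiaa
Checking each character:
  'f' at position 0: consonant
  'i' at position 1: vowel (running total: 1)
  'i' at position 2: vowel (running total: 2)
  'a' at position 3: vowel (running total: 3)
  'a' at position 4: vowel (running total: 4)
Total vowels: 4

4


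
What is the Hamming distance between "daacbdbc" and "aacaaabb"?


Comparing "daacbdbc" and "aacaaabb" position by position:
  Position 0: 'd' vs 'a' => differ
  Position 1: 'a' vs 'a' => same
  Position 2: 'a' vs 'c' => differ
  Position 3: 'c' vs 'a' => differ
  Position 4: 'b' vs 'a' => differ
  Position 5: 'd' vs 'a' => differ
  Position 6: 'b' vs 'b' => same
  Position 7: 'c' vs 'b' => differ
Total differences (Hamming distance): 6

6


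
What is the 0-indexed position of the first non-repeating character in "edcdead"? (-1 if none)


Input: edcdead
Character frequencies:
  'a': 1
  'c': 1
  'd': 3
  'e': 2
Scanning left to right for freq == 1:
  Position 0 ('e'): freq=2, skip
  Position 1 ('d'): freq=3, skip
  Position 2 ('c'): unique! => answer = 2

2


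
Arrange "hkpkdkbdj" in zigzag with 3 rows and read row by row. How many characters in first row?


Zigzag "hkpkdkbdj" into 3 rows:
Placing characters:
  'h' => row 0
  'k' => row 1
  'p' => row 2
  'k' => row 1
  'd' => row 0
  'k' => row 1
  'b' => row 2
  'd' => row 1
  'j' => row 0
Rows:
  Row 0: "hdj"
  Row 1: "kkkd"
  Row 2: "pb"
First row length: 3

3


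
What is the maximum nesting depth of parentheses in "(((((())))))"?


Input: "(((((())))))"
Tracking depth:
  Position 0 '(': depth becomes 1
  Position 1 '(': depth becomes 2
  Position 2 '(': depth becomes 3
  Position 3 '(': depth becomes 4
  Position 4 '(': depth becomes 5
  Position 5 '(': depth becomes 6
  Position 6 ')': depth becomes 5
  Position 7 ')': depth becomes 4
  Position 8 ')': depth becomes 3
  Position 9 ')': depth becomes 2
  Position 10 ')': depth becomes 1
  Position 11 ')': depth becomes 0
Maximum depth reached: 6

6


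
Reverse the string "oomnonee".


Input: oomnonee
Reading characters right to left:
  Position 7: 'e'
  Position 6: 'e'
  Position 5: 'n'
  Position 4: 'o'
  Position 3: 'n'
  Position 2: 'm'
  Position 1: 'o'
  Position 0: 'o'
Reversed: eenonmoo

eenonmoo


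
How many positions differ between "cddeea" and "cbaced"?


Comparing "cddeea" and "cbaced" position by position:
  Position 0: 'c' vs 'c' => same
  Position 1: 'd' vs 'b' => DIFFER
  Position 2: 'd' vs 'a' => DIFFER
  Position 3: 'e' vs 'c' => DIFFER
  Position 4: 'e' vs 'e' => same
  Position 5: 'a' vs 'd' => DIFFER
Positions that differ: 4

4


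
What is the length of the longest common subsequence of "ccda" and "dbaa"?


LCS of "ccda" and "dbaa"
DP table:
           d    b    a    a
      0    0    0    0    0
  c   0    0    0    0    0
  c   0    0    0    0    0
  d   0    1    1    1    1
  a   0    1    1    2    2
LCS length = dp[4][4] = 2

2


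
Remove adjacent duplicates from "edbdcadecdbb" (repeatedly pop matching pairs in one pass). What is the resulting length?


Input: edbdcadecdbb
Stack-based adjacent duplicate removal:
  Read 'e': push. Stack: e
  Read 'd': push. Stack: ed
  Read 'b': push. Stack: edb
  Read 'd': push. Stack: edbd
  Read 'c': push. Stack: edbdc
  Read 'a': push. Stack: edbdca
  Read 'd': push. Stack: edbdcad
  Read 'e': push. Stack: edbdcade
  Read 'c': push. Stack: edbdcadec
  Read 'd': push. Stack: edbdcadecd
  Read 'b': push. Stack: edbdcadecdb
  Read 'b': matches stack top 'b' => pop. Stack: edbdcadecd
Final stack: "edbdcadecd" (length 10)

10


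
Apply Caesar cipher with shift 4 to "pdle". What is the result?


Caesar cipher: shift "pdle" by 4
  'p' (pos 15) + 4 = pos 19 = 't'
  'd' (pos 3) + 4 = pos 7 = 'h'
  'l' (pos 11) + 4 = pos 15 = 'p'
  'e' (pos 4) + 4 = pos 8 = 'i'
Result: thpi

thpi


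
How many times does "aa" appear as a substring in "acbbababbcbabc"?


Searching for "aa" in "acbbababbcbabc"
Scanning each position:
  Position 0: "ac" => no
  Position 1: "cb" => no
  Position 2: "bb" => no
  Position 3: "ba" => no
  Position 4: "ab" => no
  Position 5: "ba" => no
  Position 6: "ab" => no
  Position 7: "bb" => no
  Position 8: "bc" => no
  Position 9: "cb" => no
  Position 10: "ba" => no
  Position 11: "ab" => no
  Position 12: "bc" => no
Total occurrences: 0

0


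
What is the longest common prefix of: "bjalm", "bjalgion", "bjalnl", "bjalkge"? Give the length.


Words: bjalm, bjalgion, bjalnl, bjalkge
  Position 0: all 'b' => match
  Position 1: all 'j' => match
  Position 2: all 'a' => match
  Position 3: all 'l' => match
  Position 4: ('m', 'g', 'n', 'k') => mismatch, stop
LCP = "bjal" (length 4)

4


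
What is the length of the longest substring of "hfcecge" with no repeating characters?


Input: "hfcecge"
Sliding window (track last position of each char):
  Position 0 ('h'): window [0,0] length 1 -- new best
  Position 1 ('f'): window [0,1] length 2 -- new best
  Position 2 ('c'): window [0,2] length 3 -- new best
  Position 3 ('e'): window [0,3] length 4 -- new best
  Position 4 ('c'): repeat (last at 2), move window start to 3
  Position 4 ('c'): window [3,4] length 2
  Position 5 ('g'): window [3,5] length 3
  Position 6 ('e'): repeat (last at 3), move window start to 4
  Position 6 ('e'): window [4,6] length 3
Longest substring with no repeats: "hfce" with length 4

4


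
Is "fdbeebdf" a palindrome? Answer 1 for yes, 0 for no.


Input: fdbeebdf
Reversed: fdbeebdf
  Compare pos 0 ('f') with pos 7 ('f'): match
  Compare pos 1 ('d') with pos 6 ('d'): match
  Compare pos 2 ('b') with pos 5 ('b'): match
  Compare pos 3 ('e') with pos 4 ('e'): match
Result: palindrome

1


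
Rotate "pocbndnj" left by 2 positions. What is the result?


Input: "pocbndnj", rotate left by 2
First 2 characters: "po"
Remaining characters: "cbndnj"
Concatenate remaining + first: "cbndnj" + "po" = "cbndnjpo"

cbndnjpo


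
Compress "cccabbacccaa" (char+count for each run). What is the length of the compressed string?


Input: cccabbacccaa
Runs:
  'c' x 3 => "c3"
  'a' x 1 => "a1"
  'b' x 2 => "b2"
  'a' x 1 => "a1"
  'c' x 3 => "c3"
  'a' x 2 => "a2"
Compressed: "c3a1b2a1c3a2"
Compressed length: 12

12


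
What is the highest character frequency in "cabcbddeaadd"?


Input: cabcbddeaadd
Character counts:
  'a': 3
  'b': 2
  'c': 2
  'd': 4
  'e': 1
Maximum frequency: 4

4


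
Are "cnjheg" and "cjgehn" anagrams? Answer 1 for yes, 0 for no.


Strings: "cnjheg", "cjgehn"
Sorted first:  ceghjn
Sorted second: ceghjn
Sorted forms match => anagrams

1


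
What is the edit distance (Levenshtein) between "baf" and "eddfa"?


Computing edit distance: "baf" -> "eddfa"
DP table:
           e    d    d    f    a
      0    1    2    3    4    5
  b   1    1    2    3    4    5
  a   2    2    2    3    4    4
  f   3    3    3    3    3    4
Edit distance = dp[3][5] = 4

4


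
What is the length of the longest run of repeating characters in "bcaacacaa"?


Input: "bcaacacaa"
Scanning for longest run:
  Position 1 ('c'): new char, reset run to 1
  Position 2 ('a'): new char, reset run to 1
  Position 3 ('a'): continues run of 'a', length=2
  Position 4 ('c'): new char, reset run to 1
  Position 5 ('a'): new char, reset run to 1
  Position 6 ('c'): new char, reset run to 1
  Position 7 ('a'): new char, reset run to 1
  Position 8 ('a'): continues run of 'a', length=2
Longest run: 'a' with length 2

2


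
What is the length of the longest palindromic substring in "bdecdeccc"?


Input: "bdecdeccc"
Checking substrings for palindromes:
  [6:9] "ccc" (len 3) => palindrome
  [6:8] "cc" (len 2) => palindrome
  [7:9] "cc" (len 2) => palindrome
Longest palindromic substring: "ccc" with length 3

3


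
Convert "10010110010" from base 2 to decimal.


Input: "10010110010" in base 2
Positional expansion:
  Digit '1' (value 1) x 2^10 = 1024
  Digit '0' (value 0) x 2^9 = 0
  Digit '0' (value 0) x 2^8 = 0
  Digit '1' (value 1) x 2^7 = 128
  Digit '0' (value 0) x 2^6 = 0
  Digit '1' (value 1) x 2^5 = 32
  Digit '1' (value 1) x 2^4 = 16
  Digit '0' (value 0) x 2^3 = 0
  Digit '0' (value 0) x 2^2 = 0
  Digit '1' (value 1) x 2^1 = 2
  Digit '0' (value 0) x 2^0 = 0
Sum = 1202

1202


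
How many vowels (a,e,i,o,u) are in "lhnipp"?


Input: lhnipp
Checking each character:
  'l' at position 0: consonant
  'h' at position 1: consonant
  'n' at position 2: consonant
  'i' at position 3: vowel (running total: 1)
  'p' at position 4: consonant
  'p' at position 5: consonant
Total vowels: 1

1


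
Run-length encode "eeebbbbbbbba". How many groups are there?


Input: eeebbbbbbbba
Scanning for consecutive runs:
  Group 1: 'e' x 3 (positions 0-2)
  Group 2: 'b' x 8 (positions 3-10)
  Group 3: 'a' x 1 (positions 11-11)
Total groups: 3

3


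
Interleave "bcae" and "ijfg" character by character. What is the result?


Interleaving "bcae" and "ijfg":
  Position 0: 'b' from first, 'i' from second => "bi"
  Position 1: 'c' from first, 'j' from second => "cj"
  Position 2: 'a' from first, 'f' from second => "af"
  Position 3: 'e' from first, 'g' from second => "eg"
Result: bicjafeg

bicjafeg


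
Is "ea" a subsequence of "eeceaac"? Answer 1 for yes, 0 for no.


Check if "ea" is a subsequence of "eeceaac"
Greedy scan:
  Position 0 ('e'): matches sub[0] = 'e'
  Position 1 ('e'): no match needed
  Position 2 ('c'): no match needed
  Position 3 ('e'): no match needed
  Position 4 ('a'): matches sub[1] = 'a'
  Position 5 ('a'): no match needed
  Position 6 ('c'): no match needed
All 2 characters matched => is a subsequence

1


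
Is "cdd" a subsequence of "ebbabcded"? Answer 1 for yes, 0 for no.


Check if "cdd" is a subsequence of "ebbabcded"
Greedy scan:
  Position 0 ('e'): no match needed
  Position 1 ('b'): no match needed
  Position 2 ('b'): no match needed
  Position 3 ('a'): no match needed
  Position 4 ('b'): no match needed
  Position 5 ('c'): matches sub[0] = 'c'
  Position 6 ('d'): matches sub[1] = 'd'
  Position 7 ('e'): no match needed
  Position 8 ('d'): matches sub[2] = 'd'
All 3 characters matched => is a subsequence

1


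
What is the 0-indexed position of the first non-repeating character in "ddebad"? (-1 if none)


Input: ddebad
Character frequencies:
  'a': 1
  'b': 1
  'd': 3
  'e': 1
Scanning left to right for freq == 1:
  Position 0 ('d'): freq=3, skip
  Position 1 ('d'): freq=3, skip
  Position 2 ('e'): unique! => answer = 2

2


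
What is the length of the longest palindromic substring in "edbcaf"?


Input: "edbcaf"
Checking substrings for palindromes:
  No multi-char palindromic substrings found
Longest palindromic substring: "e" with length 1

1


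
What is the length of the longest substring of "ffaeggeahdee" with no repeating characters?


Input: "ffaeggeahdee"
Sliding window (track last position of each char):
  Position 0 ('f'): window [0,0] length 1 -- new best
  Position 1 ('f'): repeat (last at 0), move window start to 1
  Position 1 ('f'): window [1,1] length 1
  Position 2 ('a'): window [1,2] length 2 -- new best
  Position 3 ('e'): window [1,3] length 3 -- new best
  Position 4 ('g'): window [1,4] length 4 -- new best
  Position 5 ('g'): repeat (last at 4), move window start to 5
  Position 5 ('g'): window [5,5] length 1
  Position 6 ('e'): window [5,6] length 2
  Position 7 ('a'): window [5,7] length 3
  Position 8 ('h'): window [5,8] length 4
  Position 9 ('d'): window [5,9] length 5 -- new best
  Position 10 ('e'): repeat (last at 6), move window start to 7
  Position 10 ('e'): window [7,10] length 4
  Position 11 ('e'): repeat (last at 10), move window start to 11
  Position 11 ('e'): window [11,11] length 1
Longest substring with no repeats: "geahd" with length 5

5


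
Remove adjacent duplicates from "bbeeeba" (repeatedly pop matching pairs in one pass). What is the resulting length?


Input: bbeeeba
Stack-based adjacent duplicate removal:
  Read 'b': push. Stack: b
  Read 'b': matches stack top 'b' => pop. Stack: (empty)
  Read 'e': push. Stack: e
  Read 'e': matches stack top 'e' => pop. Stack: (empty)
  Read 'e': push. Stack: e
  Read 'b': push. Stack: eb
  Read 'a': push. Stack: eba
Final stack: "eba" (length 3)

3


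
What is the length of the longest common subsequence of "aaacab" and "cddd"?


LCS of "aaacab" and "cddd"
DP table:
           c    d    d    d
      0    0    0    0    0
  a   0    0    0    0    0
  a   0    0    0    0    0
  a   0    0    0    0    0
  c   0    1    1    1    1
  a   0    1    1    1    1
  b   0    1    1    1    1
LCS length = dp[6][4] = 1

1


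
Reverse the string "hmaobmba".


Input: hmaobmba
Reading characters right to left:
  Position 7: 'a'
  Position 6: 'b'
  Position 5: 'm'
  Position 4: 'b'
  Position 3: 'o'
  Position 2: 'a'
  Position 1: 'm'
  Position 0: 'h'
Reversed: abmboamh

abmboamh


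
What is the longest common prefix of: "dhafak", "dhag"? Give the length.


Words: dhafak, dhag
  Position 0: all 'd' => match
  Position 1: all 'h' => match
  Position 2: all 'a' => match
  Position 3: ('f', 'g') => mismatch, stop
LCP = "dha" (length 3)

3


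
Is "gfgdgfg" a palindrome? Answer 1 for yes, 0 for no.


Input: gfgdgfg
Reversed: gfgdgfg
  Compare pos 0 ('g') with pos 6 ('g'): match
  Compare pos 1 ('f') with pos 5 ('f'): match
  Compare pos 2 ('g') with pos 4 ('g'): match
Result: palindrome

1


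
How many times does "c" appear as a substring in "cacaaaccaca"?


Searching for "c" in "cacaaaccaca"
Scanning each position:
  Position 0: "c" => MATCH
  Position 1: "a" => no
  Position 2: "c" => MATCH
  Position 3: "a" => no
  Position 4: "a" => no
  Position 5: "a" => no
  Position 6: "c" => MATCH
  Position 7: "c" => MATCH
  Position 8: "a" => no
  Position 9: "c" => MATCH
  Position 10: "a" => no
Total occurrences: 5

5


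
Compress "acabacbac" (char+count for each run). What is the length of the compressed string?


Input: acabacbac
Runs:
  'a' x 1 => "a1"
  'c' x 1 => "c1"
  'a' x 1 => "a1"
  'b' x 1 => "b1"
  'a' x 1 => "a1"
  'c' x 1 => "c1"
  'b' x 1 => "b1"
  'a' x 1 => "a1"
  'c' x 1 => "c1"
Compressed: "a1c1a1b1a1c1b1a1c1"
Compressed length: 18

18


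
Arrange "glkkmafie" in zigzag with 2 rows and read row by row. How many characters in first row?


Zigzag "glkkmafie" into 2 rows:
Placing characters:
  'g' => row 0
  'l' => row 1
  'k' => row 0
  'k' => row 1
  'm' => row 0
  'a' => row 1
  'f' => row 0
  'i' => row 1
  'e' => row 0
Rows:
  Row 0: "gkmfe"
  Row 1: "lkai"
First row length: 5

5


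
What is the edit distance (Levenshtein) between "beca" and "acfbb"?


Computing edit distance: "beca" -> "acfbb"
DP table:
           a    c    f    b    b
      0    1    2    3    4    5
  b   1    1    2    3    3    4
  e   2    2    2    3    4    4
  c   3    3    2    3    4    5
  a   4    3    3    3    4    5
Edit distance = dp[4][5] = 5

5


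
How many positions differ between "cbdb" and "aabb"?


Comparing "cbdb" and "aabb" position by position:
  Position 0: 'c' vs 'a' => DIFFER
  Position 1: 'b' vs 'a' => DIFFER
  Position 2: 'd' vs 'b' => DIFFER
  Position 3: 'b' vs 'b' => same
Positions that differ: 3

3


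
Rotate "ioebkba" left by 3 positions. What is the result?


Input: "ioebkba", rotate left by 3
First 3 characters: "ioe"
Remaining characters: "bkba"
Concatenate remaining + first: "bkba" + "ioe" = "bkbaioe"

bkbaioe


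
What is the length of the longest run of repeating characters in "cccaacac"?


Input: "cccaacac"
Scanning for longest run:
  Position 1 ('c'): continues run of 'c', length=2
  Position 2 ('c'): continues run of 'c', length=3
  Position 3 ('a'): new char, reset run to 1
  Position 4 ('a'): continues run of 'a', length=2
  Position 5 ('c'): new char, reset run to 1
  Position 6 ('a'): new char, reset run to 1
  Position 7 ('c'): new char, reset run to 1
Longest run: 'c' with length 3

3


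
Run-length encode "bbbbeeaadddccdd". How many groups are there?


Input: bbbbeeaadddccdd
Scanning for consecutive runs:
  Group 1: 'b' x 4 (positions 0-3)
  Group 2: 'e' x 2 (positions 4-5)
  Group 3: 'a' x 2 (positions 6-7)
  Group 4: 'd' x 3 (positions 8-10)
  Group 5: 'c' x 2 (positions 11-12)
  Group 6: 'd' x 2 (positions 13-14)
Total groups: 6

6


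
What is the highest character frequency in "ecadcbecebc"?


Input: ecadcbecebc
Character counts:
  'a': 1
  'b': 2
  'c': 4
  'd': 1
  'e': 3
Maximum frequency: 4

4


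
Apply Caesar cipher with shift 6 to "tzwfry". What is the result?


Caesar cipher: shift "tzwfry" by 6
  't' (pos 19) + 6 = pos 25 = 'z'
  'z' (pos 25) + 6 = pos 5 = 'f'
  'w' (pos 22) + 6 = pos 2 = 'c'
  'f' (pos 5) + 6 = pos 11 = 'l'
  'r' (pos 17) + 6 = pos 23 = 'x'
  'y' (pos 24) + 6 = pos 4 = 'e'
Result: zfclxe

zfclxe


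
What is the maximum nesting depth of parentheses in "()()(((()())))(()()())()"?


Input: "()()(((()())))(()()())()"
Tracking depth:
  Position 0 '(': depth becomes 1
  Position 1 ')': depth becomes 0
  Position 2 '(': depth becomes 1
  Position 3 ')': depth becomes 0
  Position 4 '(': depth becomes 1
  Position 5 '(': depth becomes 2
  Position 6 '(': depth becomes 3
  Position 7 '(': depth becomes 4
  Position 8 ')': depth becomes 3
  Position 9 '(': depth becomes 4
  Position 10 ')': depth becomes 3
  Position 11 ')': depth becomes 2
  Position 12 ')': depth becomes 1
  Position 13 ')': depth becomes 0
  Position 14 '(': depth becomes 1
  Position 15 '(': depth becomes 2
  Position 16 ')': depth becomes 1
  Position 17 '(': depth becomes 2
  Position 18 ')': depth becomes 1
  Position 19 '(': depth becomes 2
  Position 20 ')': depth becomes 1
  Position 21 ')': depth becomes 0
  Position 22 '(': depth becomes 1
  Position 23 ')': depth becomes 0
Maximum depth reached: 4

4


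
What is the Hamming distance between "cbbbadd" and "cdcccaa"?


Comparing "cbbbadd" and "cdcccaa" position by position:
  Position 0: 'c' vs 'c' => same
  Position 1: 'b' vs 'd' => differ
  Position 2: 'b' vs 'c' => differ
  Position 3: 'b' vs 'c' => differ
  Position 4: 'a' vs 'c' => differ
  Position 5: 'd' vs 'a' => differ
  Position 6: 'd' vs 'a' => differ
Total differences (Hamming distance): 6

6


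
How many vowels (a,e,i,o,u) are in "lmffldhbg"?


Input: lmffldhbg
Checking each character:
  'l' at position 0: consonant
  'm' at position 1: consonant
  'f' at position 2: consonant
  'f' at position 3: consonant
  'l' at position 4: consonant
  'd' at position 5: consonant
  'h' at position 6: consonant
  'b' at position 7: consonant
  'g' at position 8: consonant
Total vowels: 0

0


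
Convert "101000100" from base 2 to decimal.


Input: "101000100" in base 2
Positional expansion:
  Digit '1' (value 1) x 2^8 = 256
  Digit '0' (value 0) x 2^7 = 0
  Digit '1' (value 1) x 2^6 = 64
  Digit '0' (value 0) x 2^5 = 0
  Digit '0' (value 0) x 2^4 = 0
  Digit '0' (value 0) x 2^3 = 0
  Digit '1' (value 1) x 2^2 = 4
  Digit '0' (value 0) x 2^1 = 0
  Digit '0' (value 0) x 2^0 = 0
Sum = 324

324


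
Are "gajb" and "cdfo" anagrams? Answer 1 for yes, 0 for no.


Strings: "gajb", "cdfo"
Sorted first:  abgj
Sorted second: cdfo
Differ at position 0: 'a' vs 'c' => not anagrams

0


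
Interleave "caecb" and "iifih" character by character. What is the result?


Interleaving "caecb" and "iifih":
  Position 0: 'c' from first, 'i' from second => "ci"
  Position 1: 'a' from first, 'i' from second => "ai"
  Position 2: 'e' from first, 'f' from second => "ef"
  Position 3: 'c' from first, 'i' from second => "ci"
  Position 4: 'b' from first, 'h' from second => "bh"
Result: ciaiefcibh

ciaiefcibh


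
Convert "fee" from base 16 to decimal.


Input: "fee" in base 16
Positional expansion:
  Digit 'f' (value 15) x 16^2 = 3840
  Digit 'e' (value 14) x 16^1 = 224
  Digit 'e' (value 14) x 16^0 = 14
Sum = 4078

4078


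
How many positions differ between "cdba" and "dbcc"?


Comparing "cdba" and "dbcc" position by position:
  Position 0: 'c' vs 'd' => DIFFER
  Position 1: 'd' vs 'b' => DIFFER
  Position 2: 'b' vs 'c' => DIFFER
  Position 3: 'a' vs 'c' => DIFFER
Positions that differ: 4

4


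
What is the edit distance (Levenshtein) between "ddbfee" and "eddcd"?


Computing edit distance: "ddbfee" -> "eddcd"
DP table:
           e    d    d    c    d
      0    1    2    3    4    5
  d   1    1    1    2    3    4
  d   2    2    1    1    2    3
  b   3    3    2    2    2    3
  f   4    4    3    3    3    3
  e   5    4    4    4    4    4
  e   6    5    5    5    5    5
Edit distance = dp[6][5] = 5

5


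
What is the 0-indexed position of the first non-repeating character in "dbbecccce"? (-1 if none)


Input: dbbecccce
Character frequencies:
  'b': 2
  'c': 4
  'd': 1
  'e': 2
Scanning left to right for freq == 1:
  Position 0 ('d'): unique! => answer = 0

0


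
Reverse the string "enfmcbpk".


Input: enfmcbpk
Reading characters right to left:
  Position 7: 'k'
  Position 6: 'p'
  Position 5: 'b'
  Position 4: 'c'
  Position 3: 'm'
  Position 2: 'f'
  Position 1: 'n'
  Position 0: 'e'
Reversed: kpbcmfne

kpbcmfne


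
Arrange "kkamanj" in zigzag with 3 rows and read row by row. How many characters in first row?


Zigzag "kkamanj" into 3 rows:
Placing characters:
  'k' => row 0
  'k' => row 1
  'a' => row 2
  'm' => row 1
  'a' => row 0
  'n' => row 1
  'j' => row 2
Rows:
  Row 0: "ka"
  Row 1: "kmn"
  Row 2: "aj"
First row length: 2

2


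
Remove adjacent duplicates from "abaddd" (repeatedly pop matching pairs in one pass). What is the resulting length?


Input: abaddd
Stack-based adjacent duplicate removal:
  Read 'a': push. Stack: a
  Read 'b': push. Stack: ab
  Read 'a': push. Stack: aba
  Read 'd': push. Stack: abad
  Read 'd': matches stack top 'd' => pop. Stack: aba
  Read 'd': push. Stack: abad
Final stack: "abad" (length 4)

4
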